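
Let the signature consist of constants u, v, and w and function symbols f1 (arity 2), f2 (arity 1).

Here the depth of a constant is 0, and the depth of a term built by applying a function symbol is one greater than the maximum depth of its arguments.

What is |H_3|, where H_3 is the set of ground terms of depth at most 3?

If N_k denotes the number of depth-≤k ground terms, the 3 constants give N_0 = 3, and each function symbol of arity r contributes N_{k-1}^r new terms at level k: N_k = 3 + N_{k-1}^2 + N_{k-1}.
N_0 = 3
N_1 = 3 + 3^2 + 3 = 15
N_2 = 3 + 15^2 + 15 = 243
N_3 = 3 + 243^2 + 243 = 59295

59295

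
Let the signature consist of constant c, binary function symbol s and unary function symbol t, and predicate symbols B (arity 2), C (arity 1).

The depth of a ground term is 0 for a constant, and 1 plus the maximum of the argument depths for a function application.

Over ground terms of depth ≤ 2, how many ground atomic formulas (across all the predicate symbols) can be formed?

182

First count ground terms of depth ≤ 2.
If N_k denotes the number of depth-≤k ground terms, the 1 constant gives N_0 = 1, and each function symbol of arity r contributes N_{k-1}^r new terms at level k: N_k = 1 + N_{k-1}^2 + N_{k-1}.
N_0 = 1
N_1 = 1 + 1^2 + 1 = 3
N_2 = 1 + 3^2 + 3 = 13
So |H| = 13.
Each predicate of arity r yields |H|^r ground atoms (one per choice of an r-tuple from H):
  B: 13^2 = 169;  C: 13
Total ground atoms: 169 + 13 = 182.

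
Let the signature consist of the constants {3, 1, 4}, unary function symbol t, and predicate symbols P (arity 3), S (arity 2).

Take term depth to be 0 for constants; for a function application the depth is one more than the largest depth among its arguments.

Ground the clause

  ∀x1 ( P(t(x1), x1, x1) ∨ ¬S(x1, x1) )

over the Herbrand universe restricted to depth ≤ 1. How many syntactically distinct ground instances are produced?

Ground terms of depth ≤ 1:
  Let N_k = |{terms of depth ≤ k}|. Then N_0 = 3 and N_k = 3 + N_{k-1} for k ≥ 1 (one summand per function symbol, arity giving the exponent).
  N_0 = 3
  N_1 = 3 + 3 = 6
So there are 6 ground terms available for substitution.
The variable x1 ranges independently over the available ground terms, and distinct assignments produce distinct instances.
Number of ground instances = 6.

6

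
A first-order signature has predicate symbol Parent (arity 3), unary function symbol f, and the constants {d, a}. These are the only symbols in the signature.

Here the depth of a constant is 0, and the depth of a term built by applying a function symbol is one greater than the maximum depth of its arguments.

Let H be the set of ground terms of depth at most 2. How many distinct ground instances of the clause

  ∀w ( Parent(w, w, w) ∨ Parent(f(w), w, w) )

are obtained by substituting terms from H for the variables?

6

Ground terms of depth ≤ 2:
  If N_k denotes the number of depth-≤k ground terms, the 2 constants give N_0 = 2, and each function symbol of arity r contributes N_{k-1}^r new terms at level k: N_k = 2 + N_{k-1}.
  N_0 = 2
  N_1 = 2 + 2 = 4
  N_2 = 2 + 4 = 6
  Explicitly: d, a, f(d), f(a), f(f(d)), f(f(a)).
So there are 6 ground terms available for substitution.
The variable w ranges independently over the available ground terms, and distinct assignments produce distinct instances.
Number of ground instances = 6.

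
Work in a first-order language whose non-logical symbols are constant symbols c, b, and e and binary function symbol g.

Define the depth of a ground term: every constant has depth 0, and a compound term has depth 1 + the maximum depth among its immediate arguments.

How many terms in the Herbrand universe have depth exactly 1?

If N_k denotes the number of depth-≤k ground terms, the 3 constants give N_0 = 3, and each function symbol of arity r contributes N_{k-1}^r new terms at level k: N_k = 3 + N_{k-1}^2.
N_0 = 3
N_1 = 3 + 3^2 = 12
Terms of depth exactly 1: N_1 − N_0 = 12 − 3 = 9.

9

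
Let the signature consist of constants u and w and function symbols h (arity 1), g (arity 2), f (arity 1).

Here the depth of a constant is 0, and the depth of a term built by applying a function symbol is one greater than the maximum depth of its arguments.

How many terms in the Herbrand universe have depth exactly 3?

Count level by level. With function symbols h/1, g/2, f/1, the terms of depth ≤ k are the 2 constants together with each function applied to depth-≤(k−1) tuples, so N_k = 2 + N_{k-1} + N_{k-1}^2 + N_{k-1}.
N_0 = 2
N_1 = 2 + 2 + 2^2 + 2 = 10
N_2 = 2 + 10 + 10^2 + 10 = 122
N_3 = 2 + 122 + 122^2 + 122 = 15130
Terms of depth exactly 3: N_3 − N_2 = 15130 − 122 = 15008.

15008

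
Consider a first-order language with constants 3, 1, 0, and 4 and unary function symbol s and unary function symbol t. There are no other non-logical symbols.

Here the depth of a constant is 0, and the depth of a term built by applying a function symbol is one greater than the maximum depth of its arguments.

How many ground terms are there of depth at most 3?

60

Let N_k = |{terms of depth ≤ k}|. Then N_0 = 4 and N_k = 4 + N_{k-1} + N_{k-1} for k ≥ 1 (one summand per function symbol, arity giving the exponent).
N_0 = 4
N_1 = 4 + 4 + 4 = 12
N_2 = 4 + 12 + 12 = 28
N_3 = 4 + 28 + 28 = 60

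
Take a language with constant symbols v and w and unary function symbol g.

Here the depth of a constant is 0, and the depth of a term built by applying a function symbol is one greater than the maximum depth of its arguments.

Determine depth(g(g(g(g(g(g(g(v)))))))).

depth(g(v)) = 1 + depth(v) = 1 + 0 = 1
depth(g(g(v))) = 1 + depth(g(v)) = 1 + 1 = 2
depth(g(g(g(v)))) = 1 + depth(g(g(v))) = 1 + 2 = 3
depth(g(g(g(g(v))))) = 1 + depth(g(g(g(v)))) = 1 + 3 = 4
depth(g(g(g(g(g(v)))))) = 1 + depth(g(g(g(g(v))))) = 1 + 4 = 5
depth(g(g(g(g(g(g(v))))))) = 1 + depth(g(g(g(g(g(v)))))) = 1 + 5 = 6
depth(g(g(g(g(g(g(g(v)))))))) = 1 + depth(g(g(g(g(g(g(v))))))) = 1 + 6 = 7

7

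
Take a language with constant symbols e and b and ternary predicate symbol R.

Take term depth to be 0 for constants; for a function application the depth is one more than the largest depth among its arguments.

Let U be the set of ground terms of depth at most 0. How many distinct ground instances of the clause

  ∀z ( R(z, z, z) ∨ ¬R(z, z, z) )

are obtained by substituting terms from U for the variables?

Ground terms of depth ≤ 0:
  With no function symbols every ground term is a constant, so there are exactly 2 ground terms at every depth bound.
  N_0 = 2
  Explicitly: e, b.
So there are 2 ground terms available for substitution.
The clause has 1 distinct variable (z), which appears in the body. In the free term algebra distinct substitutions yield syntactically distinct ground instances.
Number of ground instances = 2.

2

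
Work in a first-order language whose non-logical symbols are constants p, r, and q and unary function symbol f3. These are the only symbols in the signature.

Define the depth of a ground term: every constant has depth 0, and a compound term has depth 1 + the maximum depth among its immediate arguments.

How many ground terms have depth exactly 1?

3

Count level by level. With function symbols f3/1, the terms of depth ≤ k are the 3 constants together with each function applied to depth-≤(k−1) tuples, so N_k = 3 + N_{k-1}.
N_0 = 3
N_1 = 3 + 3 = 6
Terms of depth exactly 1: N_1 − N_0 = 6 − 3 = 3.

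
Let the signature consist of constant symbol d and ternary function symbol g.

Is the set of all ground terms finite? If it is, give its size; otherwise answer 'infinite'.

infinite

The signature has at least one function symbol (g, arity 3) and at least one constant (d).
Iterating g gives infinitely many distinct ground terms: d, g(d, d, d), g(g(d, d, d), g(d, d, d), g(d, d, d)), ...
So the Herbrand universe is infinite.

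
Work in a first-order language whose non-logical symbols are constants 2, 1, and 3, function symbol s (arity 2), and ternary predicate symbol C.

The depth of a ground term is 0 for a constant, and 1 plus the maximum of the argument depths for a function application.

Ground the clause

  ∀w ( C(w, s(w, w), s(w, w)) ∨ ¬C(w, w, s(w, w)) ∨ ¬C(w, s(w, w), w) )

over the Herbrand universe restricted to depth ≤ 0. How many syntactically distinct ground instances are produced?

3

Ground terms of depth ≤ 0:
  If N_k denotes the number of depth-≤k ground terms, the 3 constants give N_0 = 3, and each function symbol of arity r contributes N_{k-1}^r new terms at level k: N_k = 3 + N_{k-1}^2.
  N_0 = 3
  Explicitly: 2, 1, 3.
So there are 3 ground terms available for substitution.
The clause has 1 distinct variable (w), which appears in the body. In the free term algebra distinct substitutions yield syntactically distinct ground instances.
Number of ground instances = 3.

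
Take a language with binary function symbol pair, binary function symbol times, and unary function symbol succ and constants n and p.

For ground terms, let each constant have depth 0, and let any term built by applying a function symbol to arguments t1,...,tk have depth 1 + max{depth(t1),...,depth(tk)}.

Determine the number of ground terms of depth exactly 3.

182410

If N_k denotes the number of depth-≤k ground terms, the 2 constants give N_0 = 2, and each function symbol of arity r contributes N_{k-1}^r new terms at level k: N_k = 2 + N_{k-1}^2 + N_{k-1}^2 + N_{k-1}.
N_0 = 2
N_1 = 2 + 2^2 + 2^2 + 2 = 12
N_2 = 2 + 12^2 + 12^2 + 12 = 302
N_3 = 2 + 302^2 + 302^2 + 302 = 182712
Terms of depth exactly 3: N_3 − N_2 = 182712 − 302 = 182410.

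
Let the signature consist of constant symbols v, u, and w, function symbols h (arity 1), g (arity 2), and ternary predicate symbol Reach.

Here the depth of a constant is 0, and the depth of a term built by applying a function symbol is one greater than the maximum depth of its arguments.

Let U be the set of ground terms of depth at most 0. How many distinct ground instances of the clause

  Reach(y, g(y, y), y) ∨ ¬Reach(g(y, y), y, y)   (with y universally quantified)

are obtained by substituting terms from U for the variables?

Ground terms of depth ≤ 0:
  Let N_k count ground terms of depth at most k. Each non-constant term of depth ≤ k is some function symbol applied to depth-≤(k−1) arguments, giving N_k = 3 + N_{k-1} + N_{k-1}^2.
  N_0 = 3
  Explicitly: v, u, w.
So there are 3 ground terms available for substitution.
The clause has 1 distinct variable (y), which appears in the body. In the free term algebra distinct substitutions yield syntactically distinct ground instances.
Number of ground instances = 3.

3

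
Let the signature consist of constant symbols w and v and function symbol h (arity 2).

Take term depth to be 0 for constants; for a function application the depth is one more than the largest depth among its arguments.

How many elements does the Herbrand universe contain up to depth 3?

1446

Write N_k for the number of ground terms of depth ≤ k. A term of depth ≤ k is either a constant or a function symbol applied to arguments of depth ≤ k−1, so N_k = 2 + N_{k-1}^2.
N_0 = 2
N_1 = 2 + 2^2 = 6
N_2 = 2 + 6^2 = 38
N_3 = 2 + 38^2 = 1446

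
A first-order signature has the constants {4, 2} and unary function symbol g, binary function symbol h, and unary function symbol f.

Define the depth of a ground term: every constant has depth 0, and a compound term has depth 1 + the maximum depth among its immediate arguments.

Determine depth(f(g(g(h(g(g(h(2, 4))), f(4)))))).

7

depth(h(2, 4)) = 1 + max(0, 0) = 1
depth(g(h(2, 4))) = 1 + depth(h(2, 4)) = 1 + 1 = 2
depth(g(g(h(2, 4)))) = 1 + depth(g(h(2, 4))) = 1 + 2 = 3
depth(f(4)) = 1 + depth(4) = 1 + 0 = 1
depth(h(g(g(h(2, 4))), f(4))) = 1 + max(3, 1) = 4
depth(g(h(g(g(h(2, 4))), f(4)))) = 1 + depth(h(g(g(h(2, 4))), f(4))) = 1 + 4 = 5
depth(g(g(h(g(g(h(2, 4))), f(4))))) = 1 + depth(g(h(g(g(h(2, 4))), f(4)))) = 1 + 5 = 6
depth(f(g(g(h(g(g(h(2, 4))), f(4)))))) = 1 + depth(g(g(h(g(g(h(2, 4))), f(4))))) = 1 + 6 = 7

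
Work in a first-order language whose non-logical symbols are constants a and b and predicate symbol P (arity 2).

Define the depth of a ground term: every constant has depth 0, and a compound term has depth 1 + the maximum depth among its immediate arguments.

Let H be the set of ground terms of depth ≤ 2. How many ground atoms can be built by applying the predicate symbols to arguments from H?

4

First count ground terms of depth ≤ 2.
With no function symbols every ground term is a constant, so there are exactly 2 ground terms at every depth bound.
N_0 = 2
N_1 = 2
N_2 = 2
So |H| = 2.
A ground atom is a predicate applied to a tuple of terms from H, so the count is the sum over predicates of |H|^arity:
  P: 2^2 = 4
Total ground atoms: 4.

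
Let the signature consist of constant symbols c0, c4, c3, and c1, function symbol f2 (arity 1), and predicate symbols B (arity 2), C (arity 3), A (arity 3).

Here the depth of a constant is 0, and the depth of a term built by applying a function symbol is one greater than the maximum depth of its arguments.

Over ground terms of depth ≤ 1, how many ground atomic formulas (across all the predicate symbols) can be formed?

1088

First count ground terms of depth ≤ 1.
Let N_k count ground terms of depth at most k. Each non-constant term of depth ≤ k is some function symbol applied to depth-≤(k−1) arguments, giving N_k = 4 + N_{k-1}.
N_0 = 4
N_1 = 4 + 4 = 8
Explicitly: c0, c4, c3, c1, f2(c0), f2(c4), f2(c3), f2(c1).
So |H| = 8.
For each predicate symbol, the number of ground atoms is |H| raised to its arity; summing:
  B: 8^2 = 64;  C: 8^3 = 512;  A: 8^3 = 512
Total ground atoms: 64 + 512 + 512 = 1088.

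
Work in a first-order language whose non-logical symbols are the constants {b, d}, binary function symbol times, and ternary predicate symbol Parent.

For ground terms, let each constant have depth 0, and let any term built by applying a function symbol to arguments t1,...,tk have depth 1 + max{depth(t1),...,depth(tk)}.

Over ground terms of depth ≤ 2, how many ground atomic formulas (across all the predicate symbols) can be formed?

54872

First count ground terms of depth ≤ 2.
Write N_k for the number of ground terms of depth ≤ k. A term of depth ≤ k is either a constant or a function symbol applied to arguments of depth ≤ k−1, so N_k = 2 + N_{k-1}^2.
N_0 = 2
N_1 = 2 + 2^2 = 6
N_2 = 2 + 6^2 = 38
So |H| = 38.
Each predicate of arity r yields |H|^r ground atoms (one per choice of an r-tuple from H):
  Parent: 38^3 = 54872
Total ground atoms: 54872.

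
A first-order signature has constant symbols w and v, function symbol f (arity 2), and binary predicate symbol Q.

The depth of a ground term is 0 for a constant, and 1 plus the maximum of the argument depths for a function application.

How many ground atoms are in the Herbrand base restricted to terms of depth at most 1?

36

First count ground terms of depth ≤ 1.
Let N_k = |{terms of depth ≤ k}|. Then N_0 = 2 and N_k = 2 + N_{k-1}^2 for k ≥ 1 (one summand per function symbol, arity giving the exponent).
N_0 = 2
N_1 = 2 + 2^2 = 6
Explicitly: w, v, f(w, w), f(w, v), f(v, w), f(v, v).
So |H| = 6.
Ground atoms are formed by filling each argument slot of a predicate with a term from H, so an r-ary predicate gives |H|^r atoms:
  Q: 6^2 = 36
Total ground atoms: 36.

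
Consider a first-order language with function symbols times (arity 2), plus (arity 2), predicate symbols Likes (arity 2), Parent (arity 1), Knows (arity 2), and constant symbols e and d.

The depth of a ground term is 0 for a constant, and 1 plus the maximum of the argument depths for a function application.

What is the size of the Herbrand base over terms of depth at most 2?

81810

First count ground terms of depth ≤ 2.
Count level by level. With function symbols times/2, plus/2, the terms of depth ≤ k are the 2 constants together with each function applied to depth-≤(k−1) tuples, so N_k = 2 + N_{k-1}^2 + N_{k-1}^2.
N_0 = 2
N_1 = 2 + 2^2 + 2^2 = 10
N_2 = 2 + 10^2 + 10^2 = 202
So |H| = 202.
Ground atoms are formed by filling each argument slot of a predicate with a term from H, so an r-ary predicate gives |H|^r atoms:
  Likes: 202^2 = 40804;  Parent: 202;  Knows: 202^2 = 40804
Total ground atoms: 40804 + 202 + 40804 = 81810.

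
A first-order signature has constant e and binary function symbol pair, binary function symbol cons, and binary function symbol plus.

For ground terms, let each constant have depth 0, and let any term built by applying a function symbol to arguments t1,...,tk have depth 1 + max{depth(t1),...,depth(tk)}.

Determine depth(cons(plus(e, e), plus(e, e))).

2

depth(plus(e, e)) = 1 + max(0, 0) = 1
depth(cons(plus(e, e), plus(e, e))) = 1 + max(1, 1) = 2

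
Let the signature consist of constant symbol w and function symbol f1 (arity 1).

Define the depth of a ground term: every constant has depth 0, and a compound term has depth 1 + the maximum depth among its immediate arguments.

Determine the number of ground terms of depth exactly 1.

1

Let N_k count ground terms of depth at most k. Each non-constant term of depth ≤ k is some function symbol applied to depth-≤(k−1) arguments, giving N_k = 1 + N_{k-1}.
N_0 = 1
N_1 = 1 + 1 = 2
Terms of depth exactly 1: N_1 − N_0 = 2 − 1 = 1.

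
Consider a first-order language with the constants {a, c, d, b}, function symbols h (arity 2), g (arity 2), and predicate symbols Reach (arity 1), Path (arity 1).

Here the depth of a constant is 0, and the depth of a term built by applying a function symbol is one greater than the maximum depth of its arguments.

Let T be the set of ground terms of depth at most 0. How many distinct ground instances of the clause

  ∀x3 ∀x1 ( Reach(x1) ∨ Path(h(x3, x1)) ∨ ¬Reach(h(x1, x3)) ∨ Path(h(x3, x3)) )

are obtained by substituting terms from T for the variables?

16

Ground terms of depth ≤ 0:
  If N_k denotes the number of depth-≤k ground terms, the 4 constants give N_0 = 4, and each function symbol of arity r contributes N_{k-1}^r new terms at level k: N_k = 4 + N_{k-1}^2 + N_{k-1}^2.
  N_0 = 4
  Explicitly: a, c, d, b.
So there are 4 ground terms available for substitution.
The body mentions every one of the 2 quantified variables; since ground terms form a free algebra, no two substitutions collapse to the same formula.
Number of ground instances = 4^2 = 16.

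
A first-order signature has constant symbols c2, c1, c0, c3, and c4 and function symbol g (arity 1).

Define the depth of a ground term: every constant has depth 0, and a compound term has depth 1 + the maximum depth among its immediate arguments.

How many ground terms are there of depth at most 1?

10

Write N_k for the number of ground terms of depth ≤ k. A term of depth ≤ k is either a constant or a function symbol applied to arguments of depth ≤ k−1, so N_k = 5 + N_{k-1}.
N_0 = 5
N_1 = 5 + 5 = 10
Explicitly: c2, c1, c0, c3, c4, g(c2), g(c1), g(c0), g(c3), g(c4).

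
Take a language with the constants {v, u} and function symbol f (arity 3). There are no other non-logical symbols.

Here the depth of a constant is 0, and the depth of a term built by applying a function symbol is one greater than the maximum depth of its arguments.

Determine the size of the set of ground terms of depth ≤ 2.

Let N_k = |{terms of depth ≤ k}|. Then N_0 = 2 and N_k = 2 + N_{k-1}^3 for k ≥ 1 (one summand per function symbol, arity giving the exponent).
N_0 = 2
N_1 = 2 + 2^3 = 10
N_2 = 2 + 10^3 = 1002

1002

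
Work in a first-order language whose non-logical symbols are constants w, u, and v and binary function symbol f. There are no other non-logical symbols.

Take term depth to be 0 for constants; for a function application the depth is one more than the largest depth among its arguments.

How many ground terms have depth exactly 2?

135

Let N_k = |{terms of depth ≤ k}|. Then N_0 = 3 and N_k = 3 + N_{k-1}^2 for k ≥ 1 (one summand per function symbol, arity giving the exponent).
N_0 = 3
N_1 = 3 + 3^2 = 12
N_2 = 3 + 12^2 = 147
Terms of depth exactly 2: N_2 − N_1 = 147 − 12 = 135.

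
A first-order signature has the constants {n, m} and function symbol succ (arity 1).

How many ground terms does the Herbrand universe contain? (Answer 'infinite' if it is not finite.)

The signature has at least one function symbol (succ, arity 1) and at least one constant (n).
Iterating succ gives infinitely many distinct ground terms: n, succ(n), succ(succ(n)), ...
So the Herbrand universe is infinite.

infinite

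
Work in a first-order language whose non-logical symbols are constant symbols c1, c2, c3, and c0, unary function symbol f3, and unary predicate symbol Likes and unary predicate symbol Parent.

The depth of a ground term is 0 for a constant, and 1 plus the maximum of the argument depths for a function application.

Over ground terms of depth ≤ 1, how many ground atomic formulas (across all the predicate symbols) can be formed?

First count ground terms of depth ≤ 1.
Let N_k count ground terms of depth at most k. Each non-constant term of depth ≤ k is some function symbol applied to depth-≤(k−1) arguments, giving N_k = 4 + N_{k-1}.
N_0 = 4
N_1 = 4 + 4 = 8
Explicitly: c1, c2, c3, c0, f3(c1), f3(c2), f3(c3), f3(c0).
So |H| = 8.
For each predicate symbol, the number of ground atoms is |H| raised to its arity; summing:
  Likes: 8;  Parent: 8
Total ground atoms: 8 + 8 = 16.

16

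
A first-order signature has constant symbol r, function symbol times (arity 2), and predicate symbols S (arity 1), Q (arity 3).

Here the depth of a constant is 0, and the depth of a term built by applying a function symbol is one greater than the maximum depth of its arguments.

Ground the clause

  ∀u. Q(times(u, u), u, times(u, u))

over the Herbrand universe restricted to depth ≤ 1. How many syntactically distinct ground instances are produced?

Ground terms of depth ≤ 1:
  Let N_k = |{terms of depth ≤ k}|. Then N_0 = 1 and N_k = 1 + N_{k-1}^2 for k ≥ 1 (one summand per function symbol, arity giving the exponent).
  N_0 = 1
  N_1 = 1 + 1^2 = 2
  Explicitly: r, times(r, r).
So there are 2 ground terms available for substitution.
The variable u ranges independently over the available ground terms, and distinct assignments produce distinct instances.
Number of ground instances = 2.

2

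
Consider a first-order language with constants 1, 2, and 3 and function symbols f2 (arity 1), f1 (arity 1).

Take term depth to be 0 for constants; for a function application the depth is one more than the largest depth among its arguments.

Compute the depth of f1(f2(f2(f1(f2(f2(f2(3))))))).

7

depth(f2(3)) = 1 + depth(3) = 1 + 0 = 1
depth(f2(f2(3))) = 1 + depth(f2(3)) = 1 + 1 = 2
depth(f2(f2(f2(3)))) = 1 + depth(f2(f2(3))) = 1 + 2 = 3
depth(f1(f2(f2(f2(3))))) = 1 + depth(f2(f2(f2(3)))) = 1 + 3 = 4
depth(f2(f1(f2(f2(f2(3)))))) = 1 + depth(f1(f2(f2(f2(3))))) = 1 + 4 = 5
depth(f2(f2(f1(f2(f2(f2(3))))))) = 1 + depth(f2(f1(f2(f2(f2(3)))))) = 1 + 5 = 6
depth(f1(f2(f2(f1(f2(f2(f2(3)))))))) = 1 + depth(f2(f2(f1(f2(f2(f2(3))))))) = 1 + 6 = 7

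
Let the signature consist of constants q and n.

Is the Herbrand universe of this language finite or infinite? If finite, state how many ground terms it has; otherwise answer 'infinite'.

There are no function symbols, so every ground term is one of the 2 constants.
The Herbrand universe is {q, n}, which is finite with 2 elements.

2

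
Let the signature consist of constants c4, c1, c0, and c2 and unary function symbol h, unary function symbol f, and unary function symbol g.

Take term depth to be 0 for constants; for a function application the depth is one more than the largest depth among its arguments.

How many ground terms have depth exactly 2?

36

Write N_k for the number of ground terms of depth ≤ k. A term of depth ≤ k is either a constant or a function symbol applied to arguments of depth ≤ k−1, so N_k = 4 + N_{k-1} + N_{k-1} + N_{k-1}.
N_0 = 4
N_1 = 4 + 4 + 4 + 4 = 16
N_2 = 4 + 16 + 16 + 16 = 52
Terms of depth exactly 2: N_2 − N_1 = 52 − 16 = 36.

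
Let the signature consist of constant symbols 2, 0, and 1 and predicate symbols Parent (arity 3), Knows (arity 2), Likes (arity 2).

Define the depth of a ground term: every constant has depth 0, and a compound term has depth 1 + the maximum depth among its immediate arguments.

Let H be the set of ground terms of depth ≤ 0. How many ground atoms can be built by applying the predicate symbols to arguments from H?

First count ground terms of depth ≤ 0.
With no function symbols every ground term is a constant, so there are exactly 3 ground terms at every depth bound.
N_0 = 3
Explicitly: 2, 0, 1.
So |H| = 3.
A ground atom is a predicate applied to a tuple of terms from H, so the count is the sum over predicates of |H|^arity:
  Parent: 3^3 = 27;  Knows: 3^2 = 9;  Likes: 3^2 = 9
Total ground atoms: 27 + 9 + 9 = 45.

45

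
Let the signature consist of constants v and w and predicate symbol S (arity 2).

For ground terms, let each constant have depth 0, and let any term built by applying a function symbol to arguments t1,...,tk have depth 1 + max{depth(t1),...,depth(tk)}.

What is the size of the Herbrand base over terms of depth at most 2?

4

First count ground terms of depth ≤ 2.
With no function symbols every ground term is a constant, so there are exactly 2 ground terms at every depth bound.
N_0 = 2
N_1 = 2
N_2 = 2
Explicitly: v, w.
So |H| = 2.
Ground atoms are formed by filling each argument slot of a predicate with a term from H, so an r-ary predicate gives |H|^r atoms:
  S: 2^2 = 4
Total ground atoms: 4.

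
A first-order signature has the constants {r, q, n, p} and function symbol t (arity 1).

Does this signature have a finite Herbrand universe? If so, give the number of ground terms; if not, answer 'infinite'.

infinite

The signature has at least one function symbol (t, arity 1) and at least one constant (r).
Iterating t gives infinitely many distinct ground terms: r, t(r), t(t(r)), ...
So the Herbrand universe is infinite.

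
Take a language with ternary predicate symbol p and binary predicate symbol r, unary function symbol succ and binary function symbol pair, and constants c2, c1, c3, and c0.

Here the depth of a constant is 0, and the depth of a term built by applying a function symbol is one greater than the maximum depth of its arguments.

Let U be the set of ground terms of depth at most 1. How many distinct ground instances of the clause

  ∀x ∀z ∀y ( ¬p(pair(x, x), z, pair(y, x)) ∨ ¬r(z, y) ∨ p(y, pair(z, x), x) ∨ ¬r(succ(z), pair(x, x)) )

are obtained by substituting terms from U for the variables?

Ground terms of depth ≤ 1:
  Count level by level. With function symbols succ/1, pair/2, the terms of depth ≤ k are the 4 constants together with each function applied to depth-≤(k−1) tuples, so N_k = 4 + N_{k-1} + N_{k-1}^2.
  N_0 = 4
  N_1 = 4 + 4 + 4^2 = 24
So there are 24 ground terms available for substitution.
The clause has 3 distinct variables (x, z, y), each appearing in the body. In the free term algebra distinct substitutions yield syntactically distinct ground instances.
Number of ground instances = 24^3 = 13824.

13824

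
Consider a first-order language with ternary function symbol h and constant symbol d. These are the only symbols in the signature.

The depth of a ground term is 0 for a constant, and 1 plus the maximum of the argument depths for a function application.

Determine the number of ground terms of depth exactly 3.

721

Let N_k count ground terms of depth at most k. Each non-constant term of depth ≤ k is some function symbol applied to depth-≤(k−1) arguments, giving N_k = 1 + N_{k-1}^3.
N_0 = 1
N_1 = 1 + 1^3 = 2
N_2 = 1 + 2^3 = 9
N_3 = 1 + 9^3 = 730
Terms of depth exactly 3: N_3 − N_2 = 730 − 9 = 721.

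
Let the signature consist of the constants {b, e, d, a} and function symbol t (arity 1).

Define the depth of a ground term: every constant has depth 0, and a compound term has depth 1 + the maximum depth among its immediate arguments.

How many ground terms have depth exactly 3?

4

Write N_k for the number of ground terms of depth ≤ k. A term of depth ≤ k is either a constant or a function symbol applied to arguments of depth ≤ k−1, so N_k = 4 + N_{k-1}.
N_0 = 4
N_1 = 4 + 4 = 8
N_2 = 4 + 8 = 12
N_3 = 4 + 12 = 16
Terms of depth exactly 3: N_3 − N_2 = 16 − 12 = 4.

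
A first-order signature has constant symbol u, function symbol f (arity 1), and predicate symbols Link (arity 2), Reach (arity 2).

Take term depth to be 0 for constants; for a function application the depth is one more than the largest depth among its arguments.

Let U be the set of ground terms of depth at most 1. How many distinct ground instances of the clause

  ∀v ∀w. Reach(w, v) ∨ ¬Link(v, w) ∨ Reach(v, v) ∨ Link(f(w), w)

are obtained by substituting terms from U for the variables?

4

Ground terms of depth ≤ 1:
  Let N_k = |{terms of depth ≤ k}|. Then N_0 = 1 and N_k = 1 + N_{k-1} for k ≥ 1 (one summand per function symbol, arity giving the exponent).
  N_0 = 1
  N_1 = 1 + 1 = 2
  Explicitly: u, f(u).
So there are 2 ground terms available for substitution.
The clause has 2 distinct variables (v, w), each appearing in the body. In the free term algebra distinct substitutions yield syntactically distinct ground instances.
Number of ground instances = 2^2 = 4.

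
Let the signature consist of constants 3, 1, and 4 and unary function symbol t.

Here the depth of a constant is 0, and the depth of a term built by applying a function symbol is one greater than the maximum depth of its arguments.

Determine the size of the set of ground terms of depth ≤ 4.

Let N_k = |{terms of depth ≤ k}|. Then N_0 = 3 and N_k = 3 + N_{k-1} for k ≥ 1 (one summand per function symbol, arity giving the exponent).
N_0 = 3
N_1 = 3 + 3 = 6
N_2 = 3 + 6 = 9
N_3 = 3 + 9 = 12
N_4 = 3 + 12 = 15

15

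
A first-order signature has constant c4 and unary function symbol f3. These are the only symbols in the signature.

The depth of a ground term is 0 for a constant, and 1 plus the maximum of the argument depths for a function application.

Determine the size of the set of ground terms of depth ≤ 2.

If N_k denotes the number of depth-≤k ground terms, the 1 constant gives N_0 = 1, and each function symbol of arity r contributes N_{k-1}^r new terms at level k: N_k = 1 + N_{k-1}.
N_0 = 1
N_1 = 1 + 1 = 2
N_2 = 1 + 2 = 3

3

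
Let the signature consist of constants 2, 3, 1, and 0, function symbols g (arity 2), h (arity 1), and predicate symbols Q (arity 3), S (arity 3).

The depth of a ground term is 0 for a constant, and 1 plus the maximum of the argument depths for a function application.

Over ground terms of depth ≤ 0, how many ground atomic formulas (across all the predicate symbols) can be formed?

First count ground terms of depth ≤ 0.
Count level by level. With function symbols g/2, h/1, the terms of depth ≤ k are the 4 constants together with each function applied to depth-≤(k−1) tuples, so N_k = 4 + N_{k-1}^2 + N_{k-1}.
N_0 = 4
Explicitly: 2, 3, 1, 0.
So |H| = 4.
A ground atom is a predicate applied to a tuple of terms from H, so the count is the sum over predicates of |H|^arity:
  Q: 4^3 = 64;  S: 4^3 = 64
Total ground atoms: 64 + 64 = 128.

128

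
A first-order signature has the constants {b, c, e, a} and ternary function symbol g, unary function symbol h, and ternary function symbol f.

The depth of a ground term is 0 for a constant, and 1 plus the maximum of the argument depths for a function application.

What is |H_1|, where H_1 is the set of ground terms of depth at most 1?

Let N_k = |{terms of depth ≤ k}|. Then N_0 = 4 and N_k = 4 + N_{k-1}^3 + N_{k-1} + N_{k-1}^3 for k ≥ 1 (one summand per function symbol, arity giving the exponent).
N_0 = 4
N_1 = 4 + 4^3 + 4 + 4^3 = 136

136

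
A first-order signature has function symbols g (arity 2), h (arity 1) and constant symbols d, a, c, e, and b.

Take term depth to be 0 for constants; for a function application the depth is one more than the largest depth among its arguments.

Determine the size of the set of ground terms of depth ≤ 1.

Let N_k = |{terms of depth ≤ k}|. Then N_0 = 5 and N_k = 5 + N_{k-1}^2 + N_{k-1} for k ≥ 1 (one summand per function symbol, arity giving the exponent).
N_0 = 5
N_1 = 5 + 5^2 + 5 = 35

35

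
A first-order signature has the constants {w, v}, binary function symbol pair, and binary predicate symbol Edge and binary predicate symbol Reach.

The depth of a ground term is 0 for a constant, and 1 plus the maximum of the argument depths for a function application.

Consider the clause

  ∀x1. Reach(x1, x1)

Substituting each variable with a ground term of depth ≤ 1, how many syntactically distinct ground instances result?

Ground terms of depth ≤ 1:
  Count level by level. With function symbols pair/2, the terms of depth ≤ k are the 2 constants together with each function applied to depth-≤(k−1) tuples, so N_k = 2 + N_{k-1}^2.
  N_0 = 2
  N_1 = 2 + 2^2 = 6
So there are 6 ground terms available for substitution.
The variable x1 ranges independently over the available ground terms, and distinct assignments produce distinct instances.
Number of ground instances = 6.

6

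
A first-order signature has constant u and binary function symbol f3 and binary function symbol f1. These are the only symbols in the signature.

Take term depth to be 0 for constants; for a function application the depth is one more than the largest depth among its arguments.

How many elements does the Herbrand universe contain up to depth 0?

1

If N_k denotes the number of depth-≤k ground terms, the 1 constant gives N_0 = 1, and each function symbol of arity r contributes N_{k-1}^r new terms at level k: N_k = 1 + N_{k-1}^2 + N_{k-1}^2.
N_0 = 1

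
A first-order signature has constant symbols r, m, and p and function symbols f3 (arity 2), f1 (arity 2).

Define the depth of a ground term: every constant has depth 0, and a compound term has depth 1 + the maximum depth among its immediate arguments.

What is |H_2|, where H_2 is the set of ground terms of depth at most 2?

885

If N_k denotes the number of depth-≤k ground terms, the 3 constants give N_0 = 3, and each function symbol of arity r contributes N_{k-1}^r new terms at level k: N_k = 3 + N_{k-1}^2 + N_{k-1}^2.
N_0 = 3
N_1 = 3 + 3^2 + 3^2 = 21
N_2 = 3 + 21^2 + 21^2 = 885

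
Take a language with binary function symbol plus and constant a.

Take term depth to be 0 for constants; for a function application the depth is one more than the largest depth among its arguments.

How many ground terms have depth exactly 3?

21

Let N_k count ground terms of depth at most k. Each non-constant term of depth ≤ k is some function symbol applied to depth-≤(k−1) arguments, giving N_k = 1 + N_{k-1}^2.
N_0 = 1
N_1 = 1 + 1^2 = 2
N_2 = 1 + 2^2 = 5
N_3 = 1 + 5^2 = 26
Terms of depth exactly 3: N_3 − N_2 = 26 − 5 = 21.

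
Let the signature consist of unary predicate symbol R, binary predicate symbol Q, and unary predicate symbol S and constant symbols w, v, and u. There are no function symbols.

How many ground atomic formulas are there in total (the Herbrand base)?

With no function symbols, the Herbrand universe is just the 3 constants.
Ground atoms per predicate: R: 3, Q: 3^2 = 9, S: 3.
Herbrand base size = 3 + 9 + 3 = 15.

15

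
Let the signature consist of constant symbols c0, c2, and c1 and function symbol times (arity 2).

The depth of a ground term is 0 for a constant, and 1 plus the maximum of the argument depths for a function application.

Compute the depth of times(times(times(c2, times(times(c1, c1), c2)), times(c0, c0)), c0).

depth(times(c1, c1)) = 1 + max(0, 0) = 1
depth(times(times(c1, c1), c2)) = 1 + max(1, 0) = 2
depth(times(c2, times(times(c1, c1), c2))) = 1 + max(0, 2) = 3
depth(times(c0, c0)) = 1 + max(0, 0) = 1
depth(times(times(c2, times(times(c1, c1), c2)), times(c0, c0))) = 1 + max(3, 1) = 4
depth(times(times(times(c2, times(times(c1, c1), c2)), times(c0, c0)), c0)) = 1 + max(4, 0) = 5

5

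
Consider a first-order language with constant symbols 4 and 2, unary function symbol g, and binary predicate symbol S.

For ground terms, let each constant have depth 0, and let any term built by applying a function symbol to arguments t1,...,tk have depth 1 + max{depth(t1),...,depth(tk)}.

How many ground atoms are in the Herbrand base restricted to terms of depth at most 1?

First count ground terms of depth ≤ 1.
Count level by level. With function symbols g/1, the terms of depth ≤ k are the 2 constants together with each function applied to depth-≤(k−1) tuples, so N_k = 2 + N_{k-1}.
N_0 = 2
N_1 = 2 + 2 = 4
Explicitly: 4, 2, g(4), g(2).
So |H| = 4.
Each predicate of arity r yields |H|^r ground atoms (one per choice of an r-tuple from H):
  S: 4^2 = 16
Total ground atoms: 16.

16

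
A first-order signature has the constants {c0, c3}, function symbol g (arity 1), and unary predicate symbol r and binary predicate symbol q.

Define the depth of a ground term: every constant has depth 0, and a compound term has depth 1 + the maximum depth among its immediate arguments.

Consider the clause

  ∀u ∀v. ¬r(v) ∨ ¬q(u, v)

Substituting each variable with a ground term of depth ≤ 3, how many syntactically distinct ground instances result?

64

Ground terms of depth ≤ 3:
  Let N_k = |{terms of depth ≤ k}|. Then N_0 = 2 and N_k = 2 + N_{k-1} for k ≥ 1 (one summand per function symbol, arity giving the exponent).
  N_0 = 2
  N_1 = 2 + 2 = 4
  N_2 = 2 + 4 = 6
  N_3 = 2 + 6 = 8
  Explicitly: c0, c3, g(c0), g(c3), g(g(c0)), g(g(c3)), g(g(g(c0))), g(g(g(c3))).
So there are 8 ground terms available for substitution.
Each of u, v ranges independently over the available ground terms, and distinct assignments produce distinct instances.
Number of ground instances = 8^2 = 64.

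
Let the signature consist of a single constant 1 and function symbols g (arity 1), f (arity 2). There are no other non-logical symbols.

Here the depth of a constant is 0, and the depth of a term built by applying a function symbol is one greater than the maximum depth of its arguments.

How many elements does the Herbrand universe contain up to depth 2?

Write N_k for the number of ground terms of depth ≤ k. A term of depth ≤ k is either a constant or a function symbol applied to arguments of depth ≤ k−1, so N_k = 1 + N_{k-1} + N_{k-1}^2.
N_0 = 1
N_1 = 1 + 1 + 1^2 = 3
N_2 = 1 + 3 + 3^2 = 13

13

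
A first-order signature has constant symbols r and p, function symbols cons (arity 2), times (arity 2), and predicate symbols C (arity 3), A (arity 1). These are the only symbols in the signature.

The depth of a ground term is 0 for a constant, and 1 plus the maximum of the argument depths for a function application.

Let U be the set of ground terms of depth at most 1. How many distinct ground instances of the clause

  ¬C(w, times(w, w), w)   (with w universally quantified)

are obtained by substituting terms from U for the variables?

Ground terms of depth ≤ 1:
  Write N_k for the number of ground terms of depth ≤ k. A term of depth ≤ k is either a constant or a function symbol applied to arguments of depth ≤ k−1, so N_k = 2 + N_{k-1}^2 + N_{k-1}^2.
  N_0 = 2
  N_1 = 2 + 2^2 + 2^2 = 10
  Explicitly: r, p, cons(r, r), cons(r, p), cons(p, r), cons(p, p), times(r, r), times(r, p), times(p, r), times(p, p).
So there are 10 ground terms available for substitution.
The clause has 1 distinct variable (w), which appears in the body. In the free term algebra distinct substitutions yield syntactically distinct ground instances.
Number of ground instances = 10.

10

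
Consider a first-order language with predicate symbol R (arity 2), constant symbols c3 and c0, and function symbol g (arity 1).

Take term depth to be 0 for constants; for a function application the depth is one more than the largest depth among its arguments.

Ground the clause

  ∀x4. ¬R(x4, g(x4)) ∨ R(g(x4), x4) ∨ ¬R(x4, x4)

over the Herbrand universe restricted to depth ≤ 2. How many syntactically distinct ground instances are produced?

Ground terms of depth ≤ 2:
  Write N_k for the number of ground terms of depth ≤ k. A term of depth ≤ k is either a constant or a function symbol applied to arguments of depth ≤ k−1, so N_k = 2 + N_{k-1}.
  N_0 = 2
  N_1 = 2 + 2 = 4
  N_2 = 2 + 4 = 6
So there are 6 ground terms available for substitution.
The variable x4 ranges independently over the available ground terms, and distinct assignments produce distinct instances.
Number of ground instances = 6.

6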